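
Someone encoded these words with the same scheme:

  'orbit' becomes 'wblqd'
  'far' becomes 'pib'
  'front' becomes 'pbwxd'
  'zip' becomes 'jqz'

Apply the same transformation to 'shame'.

The shift depends on letter class: consonant r→b is +10, but vowel o→w is +8. The rule splits by letter class: vowels +8, consonants +10.
For shame: s(cons)+10=c, h(cons)+10=r, a(vowel)+8=i, m(cons)+10=w, e(vowel)+8=m.

criwm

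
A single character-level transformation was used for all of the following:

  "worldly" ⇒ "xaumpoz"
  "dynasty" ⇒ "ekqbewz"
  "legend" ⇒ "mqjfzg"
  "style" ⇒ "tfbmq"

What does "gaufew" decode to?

forest

Shifts by position in worldly: pos 0: w→x (+1), pos 1: o→a (+12), pos 2: r→u (+3), pos 3: l→m (+1), pos 4: d→p (+12), pos 5: l→o (+3) — repeating every 3. A repeating key of period 3 is used — shifts +1, +12, +3 over and over.
Undoing it on gaufew: g−1=f, a−12=o, u−3=r, f−1=e, e−12=s, w−3=t.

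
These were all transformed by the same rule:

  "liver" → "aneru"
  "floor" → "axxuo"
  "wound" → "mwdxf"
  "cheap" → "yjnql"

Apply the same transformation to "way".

The word is reversed, then every letter is shifted forward by 9.
For way: reverse → yaw; then shift: y+9=h, a+9=j, w+9=f.

hjf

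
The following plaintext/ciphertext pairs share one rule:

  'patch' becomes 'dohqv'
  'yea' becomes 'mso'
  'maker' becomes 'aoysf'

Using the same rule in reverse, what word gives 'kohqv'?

watch

It's a constant shift of +14 (ROT14).
Undoing it on kohqv: k−14=w, o−14=a, h−14=t, q−14=c, v−14=h.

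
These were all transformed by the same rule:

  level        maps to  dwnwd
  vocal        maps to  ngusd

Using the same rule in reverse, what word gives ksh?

sap

Compare letters: l→d is +18, e→w is +18, v→n is +18 — a constant shift. This is a Caesar cipher with shift 18.
Decoding ksh: k−18=s, s−18=a, h−18=p.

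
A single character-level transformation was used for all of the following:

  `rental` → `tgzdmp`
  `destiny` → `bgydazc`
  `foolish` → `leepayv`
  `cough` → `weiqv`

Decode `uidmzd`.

r(17)→t(19) and e(4)→g(6) fit y≡5x+12 (mod 26); the inverse of 5 mod 26 is 21. Treating letters as 0–25, the rule is x ↦ 5x + 12 (mod 26).
Decoding uidmzd: u(20)→21·(20−12)≡12=m; i(8)→21·(8−12)≡20=u; d(3)→21·(3−12)≡19=t; m(12)→21·(12−12)≡0=a; z(25)→21·(25−12)≡13=n; d(3)→21·(3−12)≡19=t (all mod 26).

mutant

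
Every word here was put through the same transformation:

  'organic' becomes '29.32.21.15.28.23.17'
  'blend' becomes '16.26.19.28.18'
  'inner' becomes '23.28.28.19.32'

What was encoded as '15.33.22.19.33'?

o is letter #15 and maps to 29: an offset of 14. Each letter is replaced by its alphabet position (a=1..z=26) + 14.
Reversing it on 15.33.22.19.33: 15→(15−14)÷1=1=a, 33→(33−14)÷1=19=s, 22→(22−14)÷1=8=h, 19→(19−14)÷1=5=e, 33→(33−14)÷1=19=s.

ashes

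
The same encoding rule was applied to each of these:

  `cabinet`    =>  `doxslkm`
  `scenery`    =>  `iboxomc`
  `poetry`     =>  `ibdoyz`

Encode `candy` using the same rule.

The output letters match the input read backwards, each shifted +10: cabinet reversed is tenibac. Two steps: reverse the string, then apply a Caesar shift of +10.
On candy: reverse → ydnac; then shift: y+10=i, d+10=n, n+10=x, a+10=k, c+10=m.

inxkm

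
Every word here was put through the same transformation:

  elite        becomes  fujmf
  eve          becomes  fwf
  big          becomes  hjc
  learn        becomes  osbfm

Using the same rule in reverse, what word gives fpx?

The output letters match the input read backwards, each shifted +1: elite reversed is etile. Two steps: reverse the string, then apply a Caesar shift of +1.
Undoing it on fpx: shift back: f−1=e, p−1=o, x−1=w → eow; then reverse → woe.

woe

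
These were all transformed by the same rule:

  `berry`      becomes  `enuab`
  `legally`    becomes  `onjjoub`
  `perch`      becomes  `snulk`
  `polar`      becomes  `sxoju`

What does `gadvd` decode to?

Shifts by position in berry: pos 0: b→e (+3), pos 1: e→n (+9), pos 2: r→u (+3), pos 3: r→a (+9) — repeating every 2. A repeating key of period 2 is used — shifts +3, +9 over and over.
Undoing it on gadvd: g−3=d, a−9=r, d−3=a, v−9=m, d−3=a.

drama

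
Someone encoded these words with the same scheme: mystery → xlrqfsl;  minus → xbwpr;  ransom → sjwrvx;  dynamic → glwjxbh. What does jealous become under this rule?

afjyvpr

This is an affine cipher: with a=0,…,z=25, each position x becomes (25x+9) mod 26.
On jealous: j(9)→25·9+9≡0=a; e(4)→25·4+9≡5=f; a(0)→25·0+9≡9=j; l(11)→25·11+9≡24=y; o(14)→25·14+9≡21=v; u(20)→25·20+9≡15=p; s(18)→25·18+9≡17=r (all mod 26).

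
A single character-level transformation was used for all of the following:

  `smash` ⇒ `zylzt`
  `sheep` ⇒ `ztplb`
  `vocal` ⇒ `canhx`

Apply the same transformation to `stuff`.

Shifts by position in smash: pos 0: s→z (+7), pos 1: m→y (+12), pos 2: a→l (+11), pos 3: s→z (+7), pos 4: h→t (+12) — repeating every 3. It's a Vigenère-style cipher with numeric key [7,12,11]: position i shifts by key[i mod 3].
On stuff: s+7=z, t+12=f, u+11=f, f+7=m, f+12=r.

zffmr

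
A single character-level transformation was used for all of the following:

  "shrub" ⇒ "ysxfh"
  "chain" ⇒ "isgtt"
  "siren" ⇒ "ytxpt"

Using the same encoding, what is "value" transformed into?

A repeating key of period 2 is used — shifts +6, +11 over and over.
On value: v+6=b, a+11=l, l+6=r, u+11=f, e+6=k.

blrfk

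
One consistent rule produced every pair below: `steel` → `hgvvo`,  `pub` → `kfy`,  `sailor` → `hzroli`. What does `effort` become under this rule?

Each pair mirrors across the alphabet (s↔h, t↔g, e↔v): positions sum to 25. Letters are reflected about the middle of the alphabet (position → 25−position): Atbash.
For effort: e↔v, f↔u, f↔u, o↔l, r↔i, t↔g.

vuulig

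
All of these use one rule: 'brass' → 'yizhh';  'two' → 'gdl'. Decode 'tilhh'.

gross

Each pair mirrors across the alphabet (b↔y, r↔i, a↔z): positions sum to 25. Letters are reflected about the middle of the alphabet (position → 25−position): Atbash.
Reversing it on tilhh: t↔g, i↔r, l↔o, h↔s, h↔s.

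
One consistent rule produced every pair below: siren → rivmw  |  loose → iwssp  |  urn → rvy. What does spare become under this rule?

The output letters match the input read backwards, each shifted +4: siren reversed is neris. The word is reversed, then every letter is shifted forward by 4.
On spare: reverse → eraps; then shift: e+4=i, r+4=v, a+4=e, p+4=t, s+4=w.

ivetw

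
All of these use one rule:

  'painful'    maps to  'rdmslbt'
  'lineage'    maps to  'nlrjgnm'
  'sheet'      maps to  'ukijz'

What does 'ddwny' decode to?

basis

The shift increases by 1 at each position, starting from +2: 2, 3, 4, ….
Decoding ddwny: d−2=b, d−3=a, w−4=s, n−5=i, y−6=s.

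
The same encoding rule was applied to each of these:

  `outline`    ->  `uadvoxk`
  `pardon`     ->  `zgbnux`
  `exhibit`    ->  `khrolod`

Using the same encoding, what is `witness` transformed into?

godxkcc

Vowels shift forward by 6 and consonants shift forward by 10.
Applying it to witness: w(cons)+10=g, i(vowel)+6=o, t(cons)+10=d, n(cons)+10=x, e(vowel)+6=k, s(cons)+10=c, s(cons)+10=c.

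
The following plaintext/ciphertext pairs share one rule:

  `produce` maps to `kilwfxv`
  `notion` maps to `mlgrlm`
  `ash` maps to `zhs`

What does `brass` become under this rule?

Each pair mirrors across the alphabet (p↔k, r↔i, o↔l): positions sum to 25. This is the alphabet-reversal cipher (Atbash): a becomes z, b becomes y, etc.
For brass: b↔y, r↔i, a↔z, s↔h, s↔h.

yizhh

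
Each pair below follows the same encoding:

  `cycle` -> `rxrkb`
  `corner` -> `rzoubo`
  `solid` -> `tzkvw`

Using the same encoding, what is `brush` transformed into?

modtq

This is an affine cipher: with a=0,…,z=25, each position x becomes (5x+7) mod 26.
For brush: b(1)→5·1+7≡12=m; r(17)→5·17+7≡14=o; u(20)→5·20+7≡3=d; s(18)→5·18+7≡19=t; h(7)→5·7+7≡16=q (all mod 26).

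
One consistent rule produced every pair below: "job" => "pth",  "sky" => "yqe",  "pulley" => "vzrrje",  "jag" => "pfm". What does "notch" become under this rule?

ttzin

The shift depends on letter class: consonant j→p is +6, but vowel o→t is +5. Two shifts are in play — +5 for a/e/i/o/u, +6 for every other letter.
Applying it to notch: n(cons)+6=t, o(vowel)+5=t, t(cons)+6=z, c(cons)+6=i, h(cons)+6=n.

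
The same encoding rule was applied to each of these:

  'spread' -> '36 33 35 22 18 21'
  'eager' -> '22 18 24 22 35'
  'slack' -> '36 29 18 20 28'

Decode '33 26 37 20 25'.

s is letter #19 and maps to 36: an offset of 17. Letters become their 1-based position plus 17 (so a→18, b→19, …).
Undoing it on 33 26 37 20 25: 33→(33−17)÷1=16=p, 26→(26−17)÷1=9=i, 37→(37−17)÷1=20=t, 20→(20−17)÷1=3=c, 25→(25−17)÷1=8=h.

pitch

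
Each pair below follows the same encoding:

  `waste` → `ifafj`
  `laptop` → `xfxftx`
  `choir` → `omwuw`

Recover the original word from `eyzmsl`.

strand

The shifts repeat in a cycle of length 3: positions 0,1,… shift by +12, +5, +8, then the pattern repeats.
Undoing it on eyzmsl: e−12=s, y−5=t, z−8=r, m−12=a, s−5=n, l−8=d.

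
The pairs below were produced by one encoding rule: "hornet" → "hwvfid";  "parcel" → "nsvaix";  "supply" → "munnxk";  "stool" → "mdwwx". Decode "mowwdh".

smooth

h(7)→h(7) and o(14)→w(22) fit y≡17x+18 (mod 26); the inverse of 17 mod 26 is 23. Each letter's alphabet position (a=0..z=25) is mapped through 17·x+18 mod 26 — an affine cipher.
Undoing it on mowwdh: m(12)→23·(12−18)≡18=s; o(14)→23·(14−18)≡12=m; w(22)→23·(22−18)≡14=o; w(22)→23·(22−18)≡14=o; d(3)→23·(3−18)≡19=t; h(7)→23·(7−18)≡7=h (all mod 26).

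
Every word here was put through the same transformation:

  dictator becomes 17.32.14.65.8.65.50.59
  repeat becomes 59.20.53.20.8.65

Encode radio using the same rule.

59.8.17.32.50

With a=1..z=26, the number is 3·pos + 5.
For radio: r=18→59, a=1→8, d=4→17, i=9→32, o=15→50.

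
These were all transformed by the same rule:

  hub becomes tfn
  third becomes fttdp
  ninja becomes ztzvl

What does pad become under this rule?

blp

The shift depends on letter class: consonant h→t is +12, but vowel u→f is +11. The rule splits by letter class: vowels +11, consonants +12.
On pad: p(cons)+12=b, a(vowel)+11=l, d(cons)+12=p.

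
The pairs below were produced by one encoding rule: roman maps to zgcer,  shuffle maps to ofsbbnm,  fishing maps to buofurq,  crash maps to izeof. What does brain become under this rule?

r(17)→z(25) and o(14)→g(6) fit y≡15x+4 (mod 26); the inverse of 15 mod 26 is 7. Each letter's alphabet position (a=0..z=25) is mapped through 15·x+4 mod 26 — an affine cipher.
Applying it to brain: b(1)→15·1+4≡19=t; r(17)→15·17+4≡25=z; a(0)→15·0+4≡4=e; i(8)→15·8+4≡20=u; n(13)→15·13+4≡17=r (all mod 26).

tzeur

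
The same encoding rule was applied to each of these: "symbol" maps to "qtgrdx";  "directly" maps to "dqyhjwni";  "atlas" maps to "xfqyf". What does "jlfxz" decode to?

The output letters match the input read backwards, each shifted +5: symbol reversed is lobmys. Two steps: reverse the string, then apply a Caesar shift of +5.
Undoing it on jlfxz: shift back: j−5=e, l−5=g, f−5=a, x−5=s, z−5=u → egasu; then reverse → usage.

usage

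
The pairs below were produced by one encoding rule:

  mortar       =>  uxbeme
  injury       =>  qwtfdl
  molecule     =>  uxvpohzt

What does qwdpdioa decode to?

interval

In mortar: m→u is +8, o→x is +9, r→b is +10, t→e is +11 — the shift increases by 1 each position. Letter i (0-indexed) is shifted by i+8, so successive shifts are 8, 9, 10, ….
Reversing it on qwdpdioa: q−8=i, w−9=n, d−10=t, p−11=e, d−12=r, i−13=v, o−14=a, a−15=l.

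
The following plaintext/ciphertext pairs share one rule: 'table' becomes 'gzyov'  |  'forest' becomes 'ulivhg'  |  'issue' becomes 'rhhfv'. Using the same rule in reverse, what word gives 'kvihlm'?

person

Each pair mirrors across the alphabet (t↔g, a↔z, b↔y): positions sum to 25. This is the alphabet-reversal cipher (Atbash): a becomes z, b becomes y, etc.
Reversing it on kvihlm: k↔p, v↔e, i↔r, h↔s, l↔o, m↔n.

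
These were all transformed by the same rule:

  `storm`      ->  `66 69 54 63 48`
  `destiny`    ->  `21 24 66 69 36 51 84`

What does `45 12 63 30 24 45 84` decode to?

largely

s(#19)→66 and t(#20)→69: differences scale by 3, so n = 3·pos + 9. Each letter becomes 3×(its alphabet position, a=1..z=26) + 9.
Decoding 45 12 63 30 24 45 84: 45→(45−9)÷3=12=l, 12→(12−9)÷3=1=a, 63→(63−9)÷3=18=r, 30→(30−9)÷3=7=g, 24→(24−9)÷3=5=e, 45→(45−9)÷3=12=l, 84→(84−9)÷3=25=y.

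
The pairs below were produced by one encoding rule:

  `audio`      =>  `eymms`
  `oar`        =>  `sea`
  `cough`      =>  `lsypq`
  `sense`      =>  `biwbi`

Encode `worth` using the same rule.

fsacq

Vowels shift forward by 4 and consonants shift forward by 9.
For worth: w(cons)+9=f, o(vowel)+4=s, r(cons)+9=a, t(cons)+9=c, h(cons)+9=q.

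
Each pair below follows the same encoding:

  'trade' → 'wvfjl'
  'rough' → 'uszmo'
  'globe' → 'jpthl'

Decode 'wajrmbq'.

twelfth

In trade: t→w is +3, r→v is +4, a→f is +5, d→j is +6 — the shift increases by 1 each position. Letter i (0-indexed) is shifted by i+3, so successive shifts are 3, 4, 5, ….
Undoing it on wajrmbq: w−3=t, a−4=w, j−5=e, r−6=l, m−7=f, b−8=t, q−9=h.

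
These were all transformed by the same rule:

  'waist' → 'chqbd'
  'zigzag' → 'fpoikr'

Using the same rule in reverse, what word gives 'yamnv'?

The shift increases by 1 at each position, starting from +6: 6, 7, 8, ….
Reversing it on yamnv: y−6=s, a−7=t, m−8=e, n−9=e, v−10=l.

steel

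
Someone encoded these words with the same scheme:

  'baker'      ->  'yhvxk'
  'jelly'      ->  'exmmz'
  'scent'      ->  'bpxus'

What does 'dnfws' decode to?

Each letter's alphabet position (a=0..z=25) is mapped through 17·x+7 mod 26 — an affine cipher.
Decoding dnfws: d(3)→23·(3−7)≡12=m; n(13)→23·(13−7)≡8=i; f(5)→23·(5−7)≡6=g; w(22)→23·(22−7)≡7=h; s(18)→23·(18−7)≡19=t (all mod 26).

might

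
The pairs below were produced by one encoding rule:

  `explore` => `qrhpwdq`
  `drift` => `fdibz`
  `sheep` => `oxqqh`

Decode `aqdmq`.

merge

Each letter's alphabet position (a=0..z=25) is mapped through 11·x+24 mod 26 — an affine cipher.
Reversing it on aqdmq: a(0)→19·(0−24)≡12=m; q(16)→19·(16−24)≡4=e; d(3)→19·(3−24)≡17=r; m(12)→19·(12−24)≡6=g; q(16)→19·(16−24)≡4=e (all mod 26).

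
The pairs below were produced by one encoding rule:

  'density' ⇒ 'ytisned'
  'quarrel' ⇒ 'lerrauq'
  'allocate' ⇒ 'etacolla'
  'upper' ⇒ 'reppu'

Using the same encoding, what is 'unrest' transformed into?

It's just the letters in reverse order.
On unrest: reverse → tsernu.

tsernu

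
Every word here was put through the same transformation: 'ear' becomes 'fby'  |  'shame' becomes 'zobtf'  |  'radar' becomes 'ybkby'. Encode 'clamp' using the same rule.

jsbtw

The rule splits by letter class: vowels +1, consonants +7.
For clamp: c(cons)+7=j, l(cons)+7=s, a(vowel)+1=b, m(cons)+7=t, p(cons)+7=w.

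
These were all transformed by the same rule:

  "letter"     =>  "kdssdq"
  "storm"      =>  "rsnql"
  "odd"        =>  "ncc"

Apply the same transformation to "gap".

fzo

Every letter moves 25 places later in the alphabet, wrapping around z→a.
Applying it to gap: g+25=f, a+25=z, p+25=o.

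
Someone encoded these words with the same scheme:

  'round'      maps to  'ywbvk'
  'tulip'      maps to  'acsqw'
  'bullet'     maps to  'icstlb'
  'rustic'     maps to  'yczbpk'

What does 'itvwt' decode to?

Shifts by position in round: pos 0: r→y (+7), pos 1: o→w (+8), pos 2: u→b (+7), pos 3: n→v (+8) — repeating every 2. A repeating key of period 2 is used — shifts +7, +8 over and over.
Undoing it on itvwt: i−7=b, t−8=l, v−7=o, w−8=o, t−7=m.

bloom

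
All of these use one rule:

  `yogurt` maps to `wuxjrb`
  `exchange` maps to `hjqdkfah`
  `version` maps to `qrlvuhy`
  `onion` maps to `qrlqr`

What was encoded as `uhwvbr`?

The output letters match the input read backwards, each shifted +3: yogurt reversed is trugoy. Read the word backwards and shift each letter +3.
Decoding uhwvbr: shift back: u−3=r, h−3=e, w−3=t, v−3=s, b−3=y, r−3=o → retsyo; then reverse → oyster.

oyster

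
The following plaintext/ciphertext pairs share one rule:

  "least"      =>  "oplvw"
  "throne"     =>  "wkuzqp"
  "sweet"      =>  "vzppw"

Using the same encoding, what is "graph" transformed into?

julsk

The shift depends on letter class: consonant l→o is +3, but vowel e→p is +11. Two shifts are in play — +11 for a/e/i/o/u, +3 for every other letter.
For graph: g(cons)+3=j, r(cons)+3=u, a(vowel)+11=l, p(cons)+3=s, h(cons)+3=k.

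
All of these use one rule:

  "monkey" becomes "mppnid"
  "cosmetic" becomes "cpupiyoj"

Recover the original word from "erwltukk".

In monkey: m→m is +0, o→p is +1, n→p is +2, k→n is +3 — the shift increases by 1 each position. The shift increases by 1 at each position, starting from +0: 0, 1, 2, ….
Undoing it on erwltukk: e−0=e, r−1=q, w−2=u, l−3=i, t−4=p, u−5=p, k−6=e, k−7=d.

equipped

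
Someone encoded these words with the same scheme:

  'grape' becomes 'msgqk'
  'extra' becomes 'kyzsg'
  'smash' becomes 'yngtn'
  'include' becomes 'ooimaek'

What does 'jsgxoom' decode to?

drawing

Shifts by position in grape: pos 0: g→m (+6), pos 1: r→s (+1), pos 2: a→g (+6), pos 3: p→q (+1) — repeating every 2. It's a Vigenère-style cipher with numeric key [6,1]: position i shifts by key[i mod 2].
Undoing it on jsgxoom: j−6=d, s−1=r, g−6=a, x−1=w, o−6=i, o−1=n, m−6=g.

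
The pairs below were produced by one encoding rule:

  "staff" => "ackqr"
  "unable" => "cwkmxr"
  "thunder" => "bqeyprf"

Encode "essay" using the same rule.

mbclk

In staff: s→a is +8, t→c is +9, a→k is +10, f→q is +11 — the shift increases by 1 each position. The shift increases by 1 at each position, starting from +8: 8, 9, 10, ….
On essay: e+8=m, s+9=b, s+10=c, a+11=l, y+12=k.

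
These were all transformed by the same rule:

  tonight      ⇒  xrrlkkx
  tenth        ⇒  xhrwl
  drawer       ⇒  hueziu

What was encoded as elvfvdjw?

Shifts by position in tonight: pos 0: t→x (+4), pos 1: o→r (+3), pos 2: n→r (+4), pos 3: i→l (+3) — repeating every 2. A repeating key of period 2 is used — shifts +4, +3 over and over.
Decoding elvfvdjw: e−4=a, l−3=i, v−4=r, f−3=c, v−4=r, d−3=a, j−4=f, w−3=t.

aircraft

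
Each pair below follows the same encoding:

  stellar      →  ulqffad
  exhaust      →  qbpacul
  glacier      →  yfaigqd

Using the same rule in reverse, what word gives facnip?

launch

s(18)→u(20) and t(19)→l(11) fit y≡17x+0 (mod 26); the inverse of 17 mod 26 is 23. Treating letters as 0–25, the rule is x ↦ 17x + 0 (mod 26).
Reversing it on facnip: f(5)→23·(5−0)≡11=l; a(0)→23·(0−0)≡0=a; c(2)→23·(2−0)≡20=u; n(13)→23·(13−0)≡13=n; i(8)→23·(8−0)≡2=c; p(15)→23·(15−0)≡7=h (all mod 26).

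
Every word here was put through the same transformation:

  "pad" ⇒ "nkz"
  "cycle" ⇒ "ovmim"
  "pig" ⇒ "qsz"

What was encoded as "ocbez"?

purse

The output letters match the input read backwards, each shifted +10: pad reversed is dap. Two steps: reverse the string, then apply a Caesar shift of +10.
Decoding ocbez: shift back: o−10=e, c−10=s, b−10=r, e−10=u, z−10=p → esrup; then reverse → purse.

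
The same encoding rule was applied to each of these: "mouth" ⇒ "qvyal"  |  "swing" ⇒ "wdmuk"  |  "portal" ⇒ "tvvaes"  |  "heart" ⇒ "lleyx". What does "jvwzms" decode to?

Shifts by position in mouth: pos 0: m→q (+4), pos 1: o→v (+7), pos 2: u→y (+4), pos 3: t→a (+7) — repeating every 2. The shifts repeat in a cycle of length 2: positions 0,1,… shift by +4, +7, then the pattern repeats.
Undoing it on jvwzms: j−4=f, v−7=o, w−4=s, z−7=s, m−4=i, s−7=l.

fossil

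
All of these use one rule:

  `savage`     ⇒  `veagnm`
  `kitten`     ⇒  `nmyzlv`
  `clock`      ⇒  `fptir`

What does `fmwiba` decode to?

circus

In savage: s→v is +3, a→e is +4, v→a is +5, a→g is +6 — the shift increases by 1 each position. Letter i (0-indexed) is shifted by i+3, so successive shifts are 3, 4, 5, ….
Decoding fmwiba: f−3=c, m−4=i, w−5=r, i−6=c, b−7=u, a−8=s.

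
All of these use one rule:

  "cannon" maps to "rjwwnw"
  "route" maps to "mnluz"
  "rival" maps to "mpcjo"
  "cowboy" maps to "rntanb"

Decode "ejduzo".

pastel

c(2)→r(17) and a(0)→j(9) fit y≡17x+9 (mod 26); the inverse of 17 mod 26 is 23. Each letter's alphabet position (a=0..z=25) is mapped through 17·x+9 mod 26 — an affine cipher.
Undoing it on ejduzo: e(4)→23·(4−9)≡15=p; j(9)→23·(9−9)≡0=a; d(3)→23·(3−9)≡18=s; u(20)→23·(20−9)≡19=t; z(25)→23·(25−9)≡4=e; o(14)→23·(14−9)≡11=l (all mod 26).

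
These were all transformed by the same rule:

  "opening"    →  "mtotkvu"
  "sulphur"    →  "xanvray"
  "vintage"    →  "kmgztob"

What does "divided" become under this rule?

jkjoboj

The output letters match the input read backwards, each shifted +6: opening reversed is gninepo. Two steps: reverse the string, then apply a Caesar shift of +6.
Applying it to divided: reverse → dedivid; then shift: d+6=j, e+6=k, d+6=j, i+6=o, v+6=b, i+6=o, d+6=j.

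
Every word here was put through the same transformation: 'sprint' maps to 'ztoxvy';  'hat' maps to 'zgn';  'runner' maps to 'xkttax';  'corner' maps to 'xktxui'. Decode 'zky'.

set

The output letters match the input read backwards, each shifted +6: sprint reversed is tnirps. Read the word backwards and shift each letter +6.
Decoding zky: shift back: z−6=t, k−6=e, y−6=s → tes; then reverse → set.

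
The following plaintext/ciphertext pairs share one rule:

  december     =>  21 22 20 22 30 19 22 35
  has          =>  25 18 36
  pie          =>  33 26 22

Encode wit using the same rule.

d is letter #4 and maps to 21: an offset of 17. The number is (letter's place in the alphabet, a=1) + 17.
For wit: w=23→40, i=9→26, t=20→37.

40 26 37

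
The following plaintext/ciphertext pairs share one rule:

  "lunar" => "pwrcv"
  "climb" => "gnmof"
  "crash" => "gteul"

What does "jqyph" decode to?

Shifts by position in lunar: pos 0: l→p (+4), pos 1: u→w (+2), pos 2: n→r (+4), pos 3: a→c (+2) — repeating every 2. The shifts repeat in a cycle of length 2: positions 0,1,… shift by +4, +2, then the pattern repeats.
Reversing it on jqyph: j−4=f, q−2=o, y−4=u, p−2=n, h−4=d.

found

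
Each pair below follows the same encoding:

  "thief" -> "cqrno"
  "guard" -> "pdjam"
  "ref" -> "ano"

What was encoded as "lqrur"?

Every letter moves 9 places later in the alphabet, wrapping around z→a.
Reversing it on lqrur: l−9=c, q−9=h, r−9=i, u−9=l, r−9=i.

chili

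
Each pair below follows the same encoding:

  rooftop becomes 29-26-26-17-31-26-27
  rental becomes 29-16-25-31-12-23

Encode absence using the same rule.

r is letter #18 and maps to 29: an offset of 11. Letters become their 1-based position plus 11 (so a→12, b→13, …).
On absence: a=1→12, b=2→13, s=19→30, e=5→16, n=14→25, c=3→14, e=5→16.

12-13-30-16-25-14-16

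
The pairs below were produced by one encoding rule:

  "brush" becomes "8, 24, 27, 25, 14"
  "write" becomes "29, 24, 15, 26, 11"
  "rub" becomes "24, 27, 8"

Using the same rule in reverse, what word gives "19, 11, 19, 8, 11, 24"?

member

Letters become their 1-based position plus 6 (so a→7, b→8, …).
Reversing it on 19, 11, 19, 8, 11, 24: 19→(19−6)÷1=13=m, 11→(11−6)÷1=5=e, 19→(19−6)÷1=13=m, 8→(8−6)÷1=2=b, 11→(11−6)÷1=5=e, 24→(24−6)÷1=18=r.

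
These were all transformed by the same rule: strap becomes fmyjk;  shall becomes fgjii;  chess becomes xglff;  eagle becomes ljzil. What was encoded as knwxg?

s(18)→f(5) and t(19)→m(12) fit y≡7x+9 (mod 26); the inverse of 7 mod 26 is 15. Each letter's alphabet position (a=0..z=25) is mapped through 7·x+9 mod 26 — an affine cipher.
Undoing it on knwxg: k(10)→15·(10−9)≡15=p; n(13)→15·(13−9)≡8=i; w(22)→15·(22−9)≡13=n; x(23)→15·(23−9)≡2=c; g(6)→15·(6−9)≡7=h (all mod 26).

pinch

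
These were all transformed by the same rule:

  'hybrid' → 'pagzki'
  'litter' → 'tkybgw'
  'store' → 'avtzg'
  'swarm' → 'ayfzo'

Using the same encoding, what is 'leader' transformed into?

tgflgw

Shifts by position in hybrid: pos 0: h→p (+8), pos 1: y→a (+2), pos 2: b→g (+5), pos 3: r→z (+8), pos 4: i→k (+2), pos 5: d→i (+5) — repeating every 3. It's a Vigenère-style cipher with numeric key [8,2,5]: position i shifts by key[i mod 3].
On leader: l+8=t, e+2=g, a+5=f, d+8=l, e+2=g, r+5=w.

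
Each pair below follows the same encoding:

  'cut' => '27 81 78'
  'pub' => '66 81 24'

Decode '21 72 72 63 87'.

arrow

c(#3)→27 and u(#21)→81: differences scale by 3, so n = 3·pos + 18. The formula is n = 3×(alphabet index, a=1) + 18.
Reversing it on 21 72 72 63 87: 21→(21−18)÷3=1=a, 72→(72−18)÷3=18=r, 72→(72−18)÷3=18=r, 63→(63−18)÷3=15=o, 87→(87−18)÷3=23=w.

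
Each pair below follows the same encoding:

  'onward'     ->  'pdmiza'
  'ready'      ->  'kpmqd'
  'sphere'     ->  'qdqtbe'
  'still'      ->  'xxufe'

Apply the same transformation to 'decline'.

The output letters match the input read backwards, each shifted +12: onward reversed is drawno. Read the word backwards and shift each letter +12.
For decline: reverse → enilced; then shift: e+12=q, n+12=z, i+12=u, l+12=x, c+12=o, e+12=q, d+12=p.

qzuxoqp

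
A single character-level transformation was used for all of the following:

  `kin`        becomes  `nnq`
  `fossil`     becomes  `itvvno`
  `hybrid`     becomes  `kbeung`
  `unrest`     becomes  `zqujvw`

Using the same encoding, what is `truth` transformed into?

The shift depends on letter class: consonant k→n is +3, but vowel i→n is +5. Vowels shift forward by 5 and consonants shift forward by 3.
For truth: t(cons)+3=w, r(cons)+3=u, u(vowel)+5=z, t(cons)+3=w, h(cons)+3=k.

wuzwk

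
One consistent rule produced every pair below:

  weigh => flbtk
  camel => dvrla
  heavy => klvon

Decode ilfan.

This is an affine cipher: with a=0,…,z=25, each position x becomes (17x+21) mod 26.
Undoing it on ilfan: i(8)→23·(8−21)≡13=n; l(11)→23·(11−21)≡4=e; f(5)→23·(5−21)≡22=w; a(0)→23·(0−21)≡11=l; n(13)→23·(13−21)≡24=y (all mod 26).

newly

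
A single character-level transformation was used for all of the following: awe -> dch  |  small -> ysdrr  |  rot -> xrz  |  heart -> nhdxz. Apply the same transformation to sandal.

The shift depends on letter class: consonant w→c is +6, but vowel a→d is +3. The rule splits by letter class: vowels +3, consonants +6.
For sandal: s(cons)+6=y, a(vowel)+3=d, n(cons)+6=t, d(cons)+6=j, a(vowel)+3=d, l(cons)+6=r.

ydtjdr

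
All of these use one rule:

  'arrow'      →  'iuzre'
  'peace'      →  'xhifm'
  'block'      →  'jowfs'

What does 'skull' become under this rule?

Shifts by position in arrow: pos 0: a→i (+8), pos 1: r→u (+3), pos 2: r→z (+8), pos 3: o→r (+3) — repeating every 2. The shifts repeat in a cycle of length 2: positions 0,1,… shift by +8, +3, then the pattern repeats.
On skull: s+8=a, k+3=n, u+8=c, l+3=o, l+8=t.

ancot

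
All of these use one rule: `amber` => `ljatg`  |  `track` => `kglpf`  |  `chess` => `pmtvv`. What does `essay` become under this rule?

Each letter's alphabet position (a=0..z=25) is mapped through 15·x+11 mod 26 — an affine cipher.
Applying it to essay: e(4)→15·4+11≡19=t; s(18)→15·18+11≡21=v; s(18)→15·18+11≡21=v; a(0)→15·0+11≡11=l; y(24)→15·24+11≡7=h (all mod 26).

tvvlh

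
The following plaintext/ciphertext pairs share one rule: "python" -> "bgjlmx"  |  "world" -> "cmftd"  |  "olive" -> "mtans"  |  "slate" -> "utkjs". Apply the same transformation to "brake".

p(15)→b(1) and y(24)→g(6) fit y≡15x+10 (mod 26); the inverse of 15 mod 26 is 7. Treating letters as 0–25, the rule is x ↦ 15x + 10 (mod 26).
On brake: b(1)→15·1+10≡25=z; r(17)→15·17+10≡5=f; a(0)→15·0+10≡10=k; k(10)→15·10+10≡4=e; e(4)→15·4+10≡18=s (all mod 26).

zfkes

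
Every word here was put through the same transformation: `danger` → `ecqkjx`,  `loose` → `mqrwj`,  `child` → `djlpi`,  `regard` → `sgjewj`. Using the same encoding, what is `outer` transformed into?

The shift increases by 1 at each position, starting from +1: 1, 2, 3, ….
For outer: o+1=p, u+2=w, t+3=w, e+4=i, r+5=w.

pwwiw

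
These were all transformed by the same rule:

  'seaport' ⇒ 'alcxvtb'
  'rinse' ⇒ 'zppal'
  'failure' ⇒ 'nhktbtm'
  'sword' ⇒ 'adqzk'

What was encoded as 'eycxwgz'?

Shifts by position in seaport: pos 0: s→a (+8), pos 1: e→l (+7), pos 2: a→c (+2), pos 3: p→x (+8), pos 4: o→v (+7), pos 5: r→t (+2) — repeating every 3. The shifts repeat in a cycle of length 3: positions 0,1,… shift by +8, +7, +2, then the pattern repeats.
Reversing it on eycxwgz: e−8=w, y−7=r, c−2=a, x−8=p, w−7=p, g−2=e, z−8=r.

wrapper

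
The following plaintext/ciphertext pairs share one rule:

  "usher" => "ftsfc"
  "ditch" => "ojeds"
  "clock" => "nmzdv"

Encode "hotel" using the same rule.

Shifts by position in usher: pos 0: u→f (+11), pos 1: s→t (+1), pos 2: h→s (+11), pos 3: e→f (+1) — repeating every 2. The shifts repeat in a cycle of length 2: positions 0,1,… shift by +11, +1, then the pattern repeats.
For hotel: h+11=s, o+1=p, t+11=e, e+1=f, l+11=w.

spefw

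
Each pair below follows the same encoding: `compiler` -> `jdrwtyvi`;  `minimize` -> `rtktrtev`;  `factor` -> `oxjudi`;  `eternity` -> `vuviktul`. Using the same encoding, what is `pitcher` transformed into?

c(2)→j(9) and o(14)→d(3) fit y≡19x+23 (mod 26); the inverse of 19 mod 26 is 11. Each letter's alphabet position (a=0..z=25) is mapped through 19·x+23 mod 26 — an affine cipher.
On pitcher: p(15)→19·15+23≡22=w; i(8)→19·8+23≡19=t; t(19)→19·19+23≡20=u; c(2)→19·2+23≡9=j; h(7)→19·7+23≡0=a; e(4)→19·4+23≡21=v; r(17)→19·17+23≡8=i (all mod 26).

wtujavi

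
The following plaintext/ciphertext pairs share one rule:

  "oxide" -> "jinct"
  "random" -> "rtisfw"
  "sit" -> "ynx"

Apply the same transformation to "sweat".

The output letters match the input read backwards, each shifted +5: oxide reversed is edixo. Read the word backwards and shift each letter +5.
On sweat: reverse → taews; then shift: t+5=y, a+5=f, e+5=j, w+5=b, s+5=x.

yfjbx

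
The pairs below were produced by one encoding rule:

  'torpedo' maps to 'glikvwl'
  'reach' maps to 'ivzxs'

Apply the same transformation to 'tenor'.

Letters are reflected about the middle of the alphabet (position → 25−position): Atbash.
Applying it to tenor: t↔g, e↔v, n↔m, o↔l, r↔i.

gvmli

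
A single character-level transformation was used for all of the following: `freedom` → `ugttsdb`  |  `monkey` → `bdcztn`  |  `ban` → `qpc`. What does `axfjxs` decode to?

Compare letters: f→u is +15, r→g is +15, e→t is +15 — a constant shift. It's a constant shift of +15 (ROT15).
Undoing it on axfjxs: a−15=l, x−15=i, f−15=q, j−15=u, x−15=i, s−15=d.

liquid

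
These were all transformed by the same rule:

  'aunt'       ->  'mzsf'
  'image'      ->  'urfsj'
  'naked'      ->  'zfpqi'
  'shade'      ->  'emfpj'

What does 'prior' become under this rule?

Shifts by position in aunt: pos 0: a→m (+12), pos 1: u→z (+5), pos 2: n→s (+5), pos 3: t→f (+12) — repeating every 3. It's a Vigenère-style cipher with numeric key [12,5,5]: position i shifts by key[i mod 3].
Applying it to prior: p+12=b, r+5=w, i+5=n, o+12=a, r+5=w.

bwnaw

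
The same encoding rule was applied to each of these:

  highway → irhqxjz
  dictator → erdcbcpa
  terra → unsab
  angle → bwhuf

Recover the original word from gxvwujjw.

fountain

Shifts by position in highway: pos 0: h→i (+1), pos 1: i→r (+9), pos 2: g→h (+1), pos 3: h→q (+9) — repeating every 2. It's a Vigenère-style cipher with numeric key [1,9]: position i shifts by key[i mod 2].
Decoding gxvwujjw: g−1=f, x−9=o, v−1=u, w−9=n, u−1=t, j−9=a, j−1=i, w−9=n.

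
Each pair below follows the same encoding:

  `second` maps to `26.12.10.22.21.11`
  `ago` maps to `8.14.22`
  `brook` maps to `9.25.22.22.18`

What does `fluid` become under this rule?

s is letter #19 and maps to 26: an offset of 7. Letters become their 1-based position plus 7 (so a→8, b→9, …).
For fluid: f=6→13, l=12→19, u=21→28, i=9→16, d=4→11.

13.19.28.16.11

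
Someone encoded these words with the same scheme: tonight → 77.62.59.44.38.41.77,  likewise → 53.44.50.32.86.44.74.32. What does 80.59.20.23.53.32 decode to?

t(#20)→77 and o(#15)→62: differences scale by 3, so n = 3·pos + 17. The formula is n = 3×(alphabet index, a=1) + 17.
Reversing it on 80.59.20.23.53.32: 80→(80−17)÷3=21=u, 59→(59−17)÷3=14=n, 20→(20−17)÷3=1=a, 23→(23−17)÷3=2=b, 53→(53−17)÷3=12=l, 32→(32−17)÷3=5=e.

unable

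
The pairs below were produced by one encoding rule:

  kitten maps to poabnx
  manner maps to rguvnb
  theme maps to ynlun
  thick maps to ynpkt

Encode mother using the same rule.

In kitten: k→p is +5, i→o is +6, t→a is +7, t→b is +8 — the shift increases by 1 each position. Letter i (0-indexed) is shifted by i+5, so successive shifts are 5, 6, 7, ….
On mother: m+5=r, o+6=u, t+7=a, h+8=p, e+9=n, r+10=b.

ruapnb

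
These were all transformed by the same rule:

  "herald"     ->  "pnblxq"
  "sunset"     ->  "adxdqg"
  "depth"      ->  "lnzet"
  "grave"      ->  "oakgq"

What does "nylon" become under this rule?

In herald: h→p is +8, e→n is +9, r→b is +10, a→l is +11 — the shift increases by 1 each position. The shift increases by 1 at each position, starting from +8: 8, 9, 10, ….
On nylon: n+8=v, y+9=h, l+10=v, o+11=z, n+12=z.

vhvzz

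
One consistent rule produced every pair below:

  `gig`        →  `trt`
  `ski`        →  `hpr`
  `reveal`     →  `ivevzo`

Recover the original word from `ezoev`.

valve

Each letter is replaced by its mirror in the alphabet: a↔z, b↔y, c↔x, and so on (the Atbash cipher).
Undoing it on ezoev: e↔v, z↔a, o↔l, e↔v, v↔e.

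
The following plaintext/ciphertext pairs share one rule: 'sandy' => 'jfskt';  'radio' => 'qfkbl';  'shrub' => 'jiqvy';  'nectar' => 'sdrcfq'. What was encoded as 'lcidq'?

other

s(18)→j(9) and a(0)→f(5) fit y≡19x+5 (mod 26); the inverse of 19 mod 26 is 11. This is an affine cipher: with a=0,…,z=25, each position x becomes (19x+5) mod 26.
Undoing it on lcidq: l(11)→11·(11−5)≡14=o; c(2)→11·(2−5)≡19=t; i(8)→11·(8−5)≡7=h; d(3)→11·(3−5)≡4=e; q(16)→11·(16−5)≡17=r (all mod 26).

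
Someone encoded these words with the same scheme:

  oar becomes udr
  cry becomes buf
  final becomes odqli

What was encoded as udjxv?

sugar

The output letters match the input read backwards, each shifted +3: oar reversed is rao. Read the word backwards and shift each letter +3.
Decoding udjxv: shift back: u−3=r, d−3=a, j−3=g, x−3=u, v−3=s → ragus; then reverse → sugar.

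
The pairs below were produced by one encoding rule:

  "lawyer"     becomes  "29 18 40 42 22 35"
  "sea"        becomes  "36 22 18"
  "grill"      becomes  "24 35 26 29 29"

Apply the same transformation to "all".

18 29 29

l is letter #12 and maps to 29: an offset of 17. Letters become their 1-based position plus 17 (so a→18, b→19, …).
For all: a=1→18, l=12→29, l=12→29.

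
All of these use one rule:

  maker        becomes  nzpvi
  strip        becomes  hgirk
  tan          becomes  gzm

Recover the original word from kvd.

Each letter is replaced by its mirror in the alphabet: a↔z, b↔y, c↔x, and so on (the Atbash cipher).
Undoing it on kvd: k↔p, v↔e, d↔w.

pew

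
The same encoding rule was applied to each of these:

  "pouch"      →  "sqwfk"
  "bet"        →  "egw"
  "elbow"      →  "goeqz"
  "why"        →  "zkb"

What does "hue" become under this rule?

kwg

Two shifts are in play — +2 for a/e/i/o/u, +3 for every other letter.
Applying it to hue: h(cons)+3=k, u(vowel)+2=w, e(vowel)+2=g.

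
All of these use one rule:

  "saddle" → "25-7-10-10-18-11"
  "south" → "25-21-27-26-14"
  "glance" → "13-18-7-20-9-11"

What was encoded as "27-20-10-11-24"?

s is letter #19 and maps to 25: an offset of 6. Letters become their 1-based position plus 6 (so a→7, b→8, …).
Decoding 27-20-10-11-24: 27→(27−6)÷1=21=u, 20→(20−6)÷1=14=n, 10→(10−6)÷1=4=d, 11→(11−6)÷1=5=e, 24→(24−6)÷1=18=r.

under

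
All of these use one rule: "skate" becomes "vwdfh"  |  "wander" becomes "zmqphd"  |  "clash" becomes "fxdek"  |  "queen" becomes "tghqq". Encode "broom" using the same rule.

A repeating key of period 2 is used — shifts +3, +12 over and over.
Applying it to broom: b+3=e, r+12=d, o+3=r, o+12=a, m+3=p.

edrap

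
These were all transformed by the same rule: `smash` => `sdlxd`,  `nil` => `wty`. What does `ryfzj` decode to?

Two steps: reverse the string, then apply a Caesar shift of +11.
Reversing it on ryfzj: shift back: r−11=g, y−11=n, f−11=u, z−11=o, j−11=y → gnuoy; then reverse → young.

young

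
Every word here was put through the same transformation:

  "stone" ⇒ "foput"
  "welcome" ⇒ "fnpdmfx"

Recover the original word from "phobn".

The output letters match the input read backwards, each shifted +1: stone reversed is enots. Read the word backwards and shift each letter +1.
Reversing it on phobn: shift back: p−1=o, h−1=g, o−1=n, b−1=a, n−1=m → ognam; then reverse → mango.

mango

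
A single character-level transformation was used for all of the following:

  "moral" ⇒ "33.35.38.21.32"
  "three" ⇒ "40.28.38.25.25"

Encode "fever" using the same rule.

26.25.42.25.38

Each letter is replaced by its alphabet position (a=1..z=26) + 20.
Applying it to fever: f=6→26, e=5→25, v=22→42, e=5→25, r=18→38.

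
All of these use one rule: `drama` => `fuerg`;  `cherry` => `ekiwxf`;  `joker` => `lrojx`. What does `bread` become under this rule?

duifj

In drama: d→f is +2, r→u is +3, a→e is +4, m→r is +5 — the shift increases by 1 each position. The shift increases by 1 at each position, starting from +2: 2, 3, 4, ….
On bread: b+2=d, r+3=u, e+4=i, a+5=f, d+6=j.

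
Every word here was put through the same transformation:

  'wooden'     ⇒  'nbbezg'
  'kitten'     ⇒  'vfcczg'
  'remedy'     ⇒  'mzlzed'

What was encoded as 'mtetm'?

radar

w(22)→n(13) and o(14)→b(1) fit y≡21x+19 (mod 26); the inverse of 21 mod 26 is 5. Treating letters as 0–25, the rule is x ↦ 21x + 19 (mod 26).
Reversing it on mtetm: m(12)→5·(12−19)≡17=r; t(19)→5·(19−19)≡0=a; e(4)→5·(4−19)≡3=d; t(19)→5·(19−19)≡0=a; m(12)→5·(12−19)≡17=r (all mod 26).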